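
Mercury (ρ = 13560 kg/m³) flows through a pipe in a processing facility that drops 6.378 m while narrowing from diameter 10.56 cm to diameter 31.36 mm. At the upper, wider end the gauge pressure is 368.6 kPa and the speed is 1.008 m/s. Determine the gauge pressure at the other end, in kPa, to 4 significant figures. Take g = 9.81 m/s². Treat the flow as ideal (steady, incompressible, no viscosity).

Continuity gives A₁v₁ = A₂v₂, so v₂ = (87.58 cm²)/(7.724 cm²) × 1.008 m/s = 11.43 m/s.
Energy conservation along the streamline gives P₂ = P₁ − ½ρ(v₂² − v₁²) − ρg(h₂ − h₁).
P₂ = 368600 + ½·13560·(1.008² − 11.43²) − 13560·9.81·(−6.378) = 368600 + (-878800) − (-848400) = 338200 Pa.

P₂ ≈ 338.2 kPa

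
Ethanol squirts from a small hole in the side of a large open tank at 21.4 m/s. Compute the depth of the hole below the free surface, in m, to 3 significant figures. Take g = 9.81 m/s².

23.3 m

For a small hole in a large open tank, ½v² = gh, giving h = v²/(2g).
h = 21.4²/(2·9.81) = 458/19.62 = 23.3 m.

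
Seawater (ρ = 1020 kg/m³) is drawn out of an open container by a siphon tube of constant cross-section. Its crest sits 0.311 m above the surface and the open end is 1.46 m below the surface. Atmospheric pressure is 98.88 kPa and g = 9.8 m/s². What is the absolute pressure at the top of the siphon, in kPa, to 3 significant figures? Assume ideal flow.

P_top = 81.2 kPa

From the surface to the outlet (both open to atmosphere, surface at rest): v = √(2g·h_out) = √(2·9.8·1.46) = 5.35 m/s.
Continuity keeps v the same throughout the tube; from surface to crest, P_atm + 0 = P_top + ½ρv² + ρg·h_top.
P_top = 98880 − ½·1020·5.35² − 1020·9.8·0.311 = 81200 Pa.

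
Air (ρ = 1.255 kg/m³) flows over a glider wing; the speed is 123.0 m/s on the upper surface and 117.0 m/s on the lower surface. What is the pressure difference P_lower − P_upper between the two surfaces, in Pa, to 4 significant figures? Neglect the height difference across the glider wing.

ΔP ≈ 903.6 Pa

The pressure is lower where the speed is higher: ΔP = ½ρ(v_up² − v_low²).
ΔP = ½·1.255·(123.0² − 117.0²) = 903.6 Pa.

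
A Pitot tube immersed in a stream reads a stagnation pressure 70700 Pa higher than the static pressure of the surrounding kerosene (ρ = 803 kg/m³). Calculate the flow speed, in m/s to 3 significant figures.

Bernoulli between the free stream and the stagnation point: ½ρv² = P_stag − P_static.
v = √(2ΔP/ρ) = √(2·70700/803) = 13.3 m/s.

v ≈ 13.3 m/s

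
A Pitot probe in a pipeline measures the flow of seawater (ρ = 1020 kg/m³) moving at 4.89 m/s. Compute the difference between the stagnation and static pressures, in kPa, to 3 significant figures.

ΔP ≈ 12.2 kPa

At the stagnation point the flow is brought to rest, so Bernoulli gives P_stag − P_static = ½ρv².
ΔP = ½·1020·4.89² = 12200 Pa.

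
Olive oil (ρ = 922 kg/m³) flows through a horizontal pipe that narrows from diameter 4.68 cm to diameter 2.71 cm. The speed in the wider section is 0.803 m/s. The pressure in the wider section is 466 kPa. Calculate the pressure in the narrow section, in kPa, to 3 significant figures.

Mass conservation (A₁v₁ = A₂v₂) gives v₂ = 0.803 × 17.2/5.77 = 2.39 m/s.
The pipe is horizontal, so Bernoulli reduces to P₁ + ½ρv₁² = P₂ + ½ρv₂².
P₂ = P₁ − ½ρ(v₂² − v₁²) = 466000 − ½·922·(2.39² − 0.803²) = 466000 − 2350 = 464000 Pa.

P₂ = 464 kPa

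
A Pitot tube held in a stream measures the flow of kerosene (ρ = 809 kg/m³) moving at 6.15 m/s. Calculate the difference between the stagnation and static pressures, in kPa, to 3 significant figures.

ΔP ≈ 15.3 kPa

At the stagnation point the flow is brought to rest, so Bernoulli gives P_stag − P_static = ½ρv².
ΔP = ½·809·6.15² = 15300 Pa.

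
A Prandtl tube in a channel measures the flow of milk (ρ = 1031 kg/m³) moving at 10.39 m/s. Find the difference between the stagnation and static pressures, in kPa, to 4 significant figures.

ΔP ≈ 55.65 kPa

At the stagnation point the flow is brought to rest, so Bernoulli gives P_stag − P_static = ½ρv².
ΔP = ½·1031·10.39² = 55650 Pa.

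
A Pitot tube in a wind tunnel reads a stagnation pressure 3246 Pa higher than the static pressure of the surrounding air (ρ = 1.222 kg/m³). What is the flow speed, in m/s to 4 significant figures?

v = 72.89 m/s

Bernoulli between the free stream and the stagnation point: ½ρv² = P_stag − P_static.
v = √(2ΔP/ρ) = √(2·3246/1.222) = 72.89 m/s.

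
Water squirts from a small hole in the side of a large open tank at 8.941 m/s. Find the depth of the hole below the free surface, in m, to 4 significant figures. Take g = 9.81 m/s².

Inverting v = √(2gh) gives h = v² / 2g.
h = 8.941²/(2·9.81) = 79.94/19.62 = 4.074 m.

4.074 m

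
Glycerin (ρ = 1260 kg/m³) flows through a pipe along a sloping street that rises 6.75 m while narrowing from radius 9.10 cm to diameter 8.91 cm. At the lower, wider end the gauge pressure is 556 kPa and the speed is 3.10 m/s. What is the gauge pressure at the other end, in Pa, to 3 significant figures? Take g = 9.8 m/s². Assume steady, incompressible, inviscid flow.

P₂ = 373000 Pa

Continuity gives A₁v₁ = A₂v₂, so v₂ = (260 cm²)/(62.4 cm²) × 3.10 m/s = 12.9 m/s.
Energy conservation along the streamline gives P₂ = P₁ − ½ρ(v₂² − v₁²) − ρg(h₂ − h₁).
P₂ = 556000 + ½·1260·(3.10² − 12.9²) − 1260·9.8·(+6.75) = 556000 + (-99300) − (83300) = 373000 Pa.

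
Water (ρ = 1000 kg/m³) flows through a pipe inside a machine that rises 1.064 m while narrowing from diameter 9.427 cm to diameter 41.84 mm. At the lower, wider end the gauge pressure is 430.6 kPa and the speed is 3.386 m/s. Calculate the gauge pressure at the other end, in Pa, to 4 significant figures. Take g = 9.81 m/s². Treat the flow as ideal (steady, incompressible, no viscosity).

P₂ ≈ 278200 Pa

Continuity gives A₁v₁ = A₂v₂, so v₂ = (69.80 cm²)/(13.75 cm²) × 3.386 m/s = 17.19 m/s.
Applying Bernoulli between the two ends and solving for P₂: P₂ = P₁ + ½ρ(v₁² − v₂²) − ρgΔh.
P₂ = 430600 + ½·1000·(3.386² − 17.19²) − 1000·9.81·(+1.064) = 430600 + (-142000) − (10440) = 278200 Pa.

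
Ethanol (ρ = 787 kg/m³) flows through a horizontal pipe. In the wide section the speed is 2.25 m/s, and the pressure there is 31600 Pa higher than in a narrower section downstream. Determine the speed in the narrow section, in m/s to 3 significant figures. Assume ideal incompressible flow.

9.24 m/s

Along the level pipe P + ½ρv² is conserved, hence v₂² = v₁² + 2(P₁ − P₂)/ρ.
v₂ = √(2.25² + 2·31600/787) = √(5.06 + 80.3) = 9.24 m/s.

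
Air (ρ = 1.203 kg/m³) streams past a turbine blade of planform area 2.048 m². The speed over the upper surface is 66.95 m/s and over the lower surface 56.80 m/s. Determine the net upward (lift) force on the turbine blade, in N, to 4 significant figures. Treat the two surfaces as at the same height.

From P + ½ρv² = const at equal height, P_low − P_up = ½ρ(v_up² − v_low²).
ΔP = ½·1.203·(66.95² − 56.80²) = 755.5 Pa.
Lift = ΔP · A = 755.5 × 2.048 = 1547 N.

F ≈ 1547 N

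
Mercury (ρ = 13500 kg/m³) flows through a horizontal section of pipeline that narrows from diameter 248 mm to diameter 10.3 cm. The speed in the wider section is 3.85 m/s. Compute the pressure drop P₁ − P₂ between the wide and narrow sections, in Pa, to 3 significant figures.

The volume flow rate is constant, so v₂ = (A₁/A₂)v₁ = (483/83.3)·3.85 = 22.3 m/s.
Bernoulli (h₁ = h₂): P₁ − P₂ = ½ρ(v₂² − v₁²).
P₁ − P₂ = ½·13500·(22.3² − 3.85²) = ½·13500·483 = 3260000 Pa.

ΔP ≈ 3260000 Pa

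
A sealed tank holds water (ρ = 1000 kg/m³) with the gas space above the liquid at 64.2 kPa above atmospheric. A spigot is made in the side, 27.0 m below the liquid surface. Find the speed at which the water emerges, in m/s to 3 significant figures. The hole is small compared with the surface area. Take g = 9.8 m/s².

Take point 1 at the surface (v₁ ≈ 0) and point 2 at the hole (at atmospheric pressure). Bernoulli: P₁ + ρg h = P_atm + ½ρv₂².
With P₁ − P_atm = 64200 Pa, v₂ = √(2gh + 2ΔP/ρ) = √(2·9.8·27.0 + 2·64200/1000) = 25.6 m/s.

v = 25.6 m/s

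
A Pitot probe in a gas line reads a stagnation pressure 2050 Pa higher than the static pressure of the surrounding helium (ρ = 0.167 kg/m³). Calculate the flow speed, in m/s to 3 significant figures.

The dynamic pressure equals the rise in static pressure at the stagnation point: ΔP = ½ρv².
v = √(2ΔP/ρ) = √(2·2050/0.167) = 157 m/s.

v ≈ 157 m/s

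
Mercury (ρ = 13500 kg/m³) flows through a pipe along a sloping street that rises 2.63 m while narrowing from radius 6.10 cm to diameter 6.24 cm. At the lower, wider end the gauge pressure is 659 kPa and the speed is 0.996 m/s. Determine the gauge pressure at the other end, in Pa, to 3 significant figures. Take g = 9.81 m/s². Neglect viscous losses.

Mass conservation (A₁v₁ = A₂v₂) gives v₂ = 0.996 × 117/30.6 = 3.81 m/s.
Applying Bernoulli between the two ends and solving for P₂: P₂ = P₁ + ½ρ(v₁² − v₂²) − ρgΔh.
P₂ = 659000 + ½·13500·(0.996² − 3.81²) − 13500·9.81·(+2.63) = 659000 + (-91100) − (348000) = 220000 Pa.

P₂ ≈ 220000 Pa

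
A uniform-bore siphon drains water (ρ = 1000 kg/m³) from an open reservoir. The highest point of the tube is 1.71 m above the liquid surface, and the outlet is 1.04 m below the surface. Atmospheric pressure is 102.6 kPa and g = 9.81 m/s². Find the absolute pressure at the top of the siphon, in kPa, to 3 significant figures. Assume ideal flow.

Bernoulli surface→outlet gives ½v² = g·h_out, so v = √(2·9.81·1.04) = 4.52 m/s.
The bore is uniform, so the speed at the crest is the same v. Bernoulli surface→crest: P_atm = P_top + ½ρv² + ρg·h_top.
P_top = 102600 − ½·1000·4.52² − 1000·9.81·1.71 = 75600 Pa.

P_top = 75.6 kPa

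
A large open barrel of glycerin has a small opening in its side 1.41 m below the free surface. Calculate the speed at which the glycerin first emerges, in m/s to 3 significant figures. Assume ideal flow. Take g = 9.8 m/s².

v = 5.26 m/s

Torricelli's result v = √(2gh) gives v = √(2·9.8·1.41) = 5.26 m/s.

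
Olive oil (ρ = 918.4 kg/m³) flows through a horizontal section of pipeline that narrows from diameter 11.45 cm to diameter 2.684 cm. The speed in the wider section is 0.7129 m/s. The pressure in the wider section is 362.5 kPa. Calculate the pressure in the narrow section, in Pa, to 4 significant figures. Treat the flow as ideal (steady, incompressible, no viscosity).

P₂ = 285400 Pa

By continuity, v₂ = v₁·A₁/A₂ = 0.7129·(103.0/5.658) = 12.97 m/s.
Along the horizontal streamline, P + ½ρv² is constant.
P₂ = P₁ − ½ρ(v₂² − v₁²) = 362500 − ½·918.4·(12.97² − 0.7129²) = 362500 − 77060 = 285400 Pa.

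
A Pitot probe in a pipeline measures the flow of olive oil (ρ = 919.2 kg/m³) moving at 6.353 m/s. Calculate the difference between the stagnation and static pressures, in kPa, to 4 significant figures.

Bernoulli between the free stream and the stagnation point: ½ρv² = P_stag − P_static.
ΔP = ½·919.2·6.353² = 18550 Pa.

ΔP = 18.55 kPa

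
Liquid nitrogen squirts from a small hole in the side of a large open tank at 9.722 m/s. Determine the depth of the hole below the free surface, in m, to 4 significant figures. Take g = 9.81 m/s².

Inverting v = √(2gh) gives h = v² / 2g.
h = 9.722²/(2·9.81) = 94.52/19.62 = 4.817 m.

h ≈ 4.817 m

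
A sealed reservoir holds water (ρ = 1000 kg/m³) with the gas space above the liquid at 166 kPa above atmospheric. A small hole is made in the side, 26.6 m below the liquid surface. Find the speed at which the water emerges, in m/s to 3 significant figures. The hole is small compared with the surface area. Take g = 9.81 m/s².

Take point 1 at the surface (v₁ ≈ 0) and point 2 at the hole (at atmospheric pressure). Bernoulli: P₁ + ρg h = P_atm + ½ρv₂².
With P₁ − P_atm = 166000 Pa, v₂ = √(2gh + 2ΔP/ρ) = √(2·9.81·26.6 + 2·166000/1000) = 29.2 m/s.

v ≈ 29.2 m/s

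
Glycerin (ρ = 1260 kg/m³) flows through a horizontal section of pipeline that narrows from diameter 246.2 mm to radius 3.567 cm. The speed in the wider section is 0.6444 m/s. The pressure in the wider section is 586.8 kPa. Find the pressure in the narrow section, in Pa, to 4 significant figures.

P₂ ≈ 550000 Pa

The volume flow rate is constant, so v₂ = (A₁/A₂)v₁ = (476.1/39.97)·0.6444 = 7.675 m/s.
The pipe is horizontal, so Bernoulli reduces to P₁ + ½ρv₁² = P₂ + ½ρv₂².
P₂ = P₁ − ½ρ(v₂² − v₁²) = 586800 − ½·1260·(7.675² − 0.6444²) = 586800 − 36850 = 550000 Pa.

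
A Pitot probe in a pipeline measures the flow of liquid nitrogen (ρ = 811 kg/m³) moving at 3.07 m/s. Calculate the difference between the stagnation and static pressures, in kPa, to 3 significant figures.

ΔP = 3.82 kPa

At the stagnation point the flow is brought to rest, so Bernoulli gives P_stag − P_static = ½ρv².
ΔP = ½·811·3.07² = 3820 Pa.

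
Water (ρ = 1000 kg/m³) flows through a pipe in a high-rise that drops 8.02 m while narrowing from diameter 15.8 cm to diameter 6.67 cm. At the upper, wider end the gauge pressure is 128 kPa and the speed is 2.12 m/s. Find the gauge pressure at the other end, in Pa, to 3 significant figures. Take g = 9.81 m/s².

By continuity, v₂ = v₁·A₁/A₂ = 2.12·(196/34.9) = 11.9 m/s.
Bernoulli: P₁ + ½ρv₁² + ρg h₁ = P₂ + ½ρv₂² + ρg h₂, so P₂ = P₁ + ½ρ(v₁² − v₂²) − ρg(h₂ − h₁).
P₂ = 128000 + ½·1000·(2.12² − 11.9²) − 1000·9.81·(−8.02) = 128000 + (-68500) − (-78700) = 138000 Pa.

138000 Pa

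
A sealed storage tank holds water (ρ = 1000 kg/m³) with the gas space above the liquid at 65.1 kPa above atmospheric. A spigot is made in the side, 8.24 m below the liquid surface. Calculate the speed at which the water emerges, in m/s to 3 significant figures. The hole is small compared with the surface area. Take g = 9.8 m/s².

Take point 1 at the surface (v₁ ≈ 0) and point 2 at the hole (at atmospheric pressure). Bernoulli: P₁ + ρg h = P_atm + ½ρv₂².
With P₁ − P_atm = 65100 Pa, v₂ = √(2gh + 2ΔP/ρ) = √(2·9.8·8.24 + 2·65100/1000) = 17.1 m/s.

17.1 m/s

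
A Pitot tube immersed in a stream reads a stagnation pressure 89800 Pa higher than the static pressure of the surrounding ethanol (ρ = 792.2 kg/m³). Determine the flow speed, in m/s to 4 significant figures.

Bernoulli between the free stream and the stagnation point: ½ρv² = P_stag − P_static.
v = √(2ΔP/ρ) = √(2·89800/792.2) = 15.06 m/s.

v ≈ 15.06 m/s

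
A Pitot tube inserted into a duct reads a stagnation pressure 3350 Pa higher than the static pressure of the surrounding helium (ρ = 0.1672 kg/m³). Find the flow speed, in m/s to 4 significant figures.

v ≈ 200.2 m/s

The dynamic pressure equals the rise in static pressure at the stagnation point: ΔP = ½ρv².
v = √(2ΔP/ρ) = √(2·3350/0.1672) = 200.2 m/s.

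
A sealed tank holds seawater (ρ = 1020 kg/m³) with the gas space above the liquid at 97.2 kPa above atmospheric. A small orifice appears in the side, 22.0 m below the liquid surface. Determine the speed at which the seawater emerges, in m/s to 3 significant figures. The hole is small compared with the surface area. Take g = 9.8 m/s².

Take point 1 at the surface (v₁ ≈ 0) and point 2 at the hole (at atmospheric pressure). Bernoulli: P₁ + ρg h = P_atm + ½ρv₂².
With P₁ − P_atm = 97200 Pa, v₂ = √(2gh + 2ΔP/ρ) = √(2·9.8·22.0 + 2·97200/1020) = 24.9 m/s.

v = 24.9 m/s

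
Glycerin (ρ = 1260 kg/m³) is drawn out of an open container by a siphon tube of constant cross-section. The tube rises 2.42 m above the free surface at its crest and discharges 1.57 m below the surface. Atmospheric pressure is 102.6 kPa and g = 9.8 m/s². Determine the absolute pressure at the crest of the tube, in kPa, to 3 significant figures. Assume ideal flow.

The outlet speed comes from Torricelli: v = √(2g·1.57) = 5.55 m/s.
With constant cross-section the crest speed equals v; applying Bernoulli from the surface up to the crest, P_top = P_atm − ½ρv² − ρg·h_top.
P_top = 102600 − ½·1260·5.55² − 1260·9.8·2.42 = 53300 Pa.

P_top ≈ 53.3 kPa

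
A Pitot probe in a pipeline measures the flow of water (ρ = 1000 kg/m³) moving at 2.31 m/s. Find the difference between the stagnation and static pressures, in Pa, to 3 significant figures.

The dynamic pressure equals the rise in static pressure at the stagnation point: ΔP = ½ρv².
ΔP = ½·1000·2.31² = 2670 Pa.

ΔP = 2670 Pa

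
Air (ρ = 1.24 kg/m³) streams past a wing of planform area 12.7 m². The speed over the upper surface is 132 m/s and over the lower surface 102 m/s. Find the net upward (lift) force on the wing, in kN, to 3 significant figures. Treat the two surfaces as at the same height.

From P + ½ρv² = const at equal height, P_low − P_up = ½ρ(v_up² − v_low²).
ΔP = ½·1.24·(132² − 102²) = 4350 Pa.
Lift = ΔP · A = 4350 × 12.7 = 55300 N.

F = 55.3 kN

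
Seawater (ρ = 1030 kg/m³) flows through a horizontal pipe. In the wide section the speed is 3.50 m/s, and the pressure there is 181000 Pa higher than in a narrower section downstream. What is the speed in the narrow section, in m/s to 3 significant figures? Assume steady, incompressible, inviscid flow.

Along the level pipe P + ½ρv² is conserved, hence v₂² = v₁² + 2(P₁ − P₂)/ρ.
v₂ = √(3.50² + 2·181000/1030) = √(12.2 + 351) = 19.1 m/s.

v₂ = 19.1 m/s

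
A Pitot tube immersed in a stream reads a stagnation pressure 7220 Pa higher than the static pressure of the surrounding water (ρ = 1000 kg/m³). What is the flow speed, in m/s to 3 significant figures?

v ≈ 3.80 m/s

Bernoulli between the free stream and the stagnation point: ½ρv² = P_stag − P_static.
v = √(2ΔP/ρ) = √(2·7220/1000) = 3.80 m/s.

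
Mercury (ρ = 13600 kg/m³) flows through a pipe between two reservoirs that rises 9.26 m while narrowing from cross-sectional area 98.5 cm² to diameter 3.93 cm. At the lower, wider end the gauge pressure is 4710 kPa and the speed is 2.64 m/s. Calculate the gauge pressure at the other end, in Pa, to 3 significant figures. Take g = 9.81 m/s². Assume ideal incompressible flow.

P₂ ≈ 397000 Pa

Continuity gives A₁v₁ = A₂v₂, so v₂ = (98.5 cm²)/(12.1 cm²) × 2.64 m/s = 21.4 m/s.
Bernoulli: P₁ + ½ρv₁² + ρg h₁ = P₂ + ½ρv₂² + ρg h₂, so P₂ = P₁ + ½ρ(v₁² − v₂²) − ρg(h₂ − h₁).
P₂ = 4710000 + ½·13600·(2.64² − 21.4²) − 13600·9.81·(+9.26) = 4710000 + (-3080000) − (1240000) = 397000 Pa.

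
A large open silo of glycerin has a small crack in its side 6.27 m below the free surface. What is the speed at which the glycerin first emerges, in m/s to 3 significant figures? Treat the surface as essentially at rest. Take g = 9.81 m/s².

v ≈ 11.1 m/s

Bernoulli from surface to hole (P equal, v_surface ≈ 0): v = √(2gh) = √(2×9.81×6.27) = 11.1 m/s.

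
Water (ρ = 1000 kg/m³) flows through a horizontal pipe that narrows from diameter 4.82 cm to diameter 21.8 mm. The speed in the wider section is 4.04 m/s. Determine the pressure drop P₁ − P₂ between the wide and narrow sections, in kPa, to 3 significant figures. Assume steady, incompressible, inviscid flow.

ΔP = 187 kPa

By continuity, v₂ = v₁·A₁/A₂ = 4.04·(18.2/3.73) = 19.7 m/s.
With no height change, Bernoulli's equation is P₁ + ½ρv₁² = P₂ + ½ρv₂².
P₁ − P₂ = ½·1000·(19.7² − 4.04²) = ½·1000·374 = 187000 Pa.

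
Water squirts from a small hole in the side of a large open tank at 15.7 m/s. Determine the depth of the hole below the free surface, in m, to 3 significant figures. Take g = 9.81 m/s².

h ≈ 12.6 m

Inverting v = √(2gh) gives h = v² / 2g.
h = 15.7²/(2·9.81) = 246/19.62 = 12.6 m.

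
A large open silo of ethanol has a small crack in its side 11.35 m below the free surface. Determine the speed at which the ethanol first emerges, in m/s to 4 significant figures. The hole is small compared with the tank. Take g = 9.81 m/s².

Torricelli's result v = √(2gh) gives v = √(2·9.81·11.35) = 14.92 m/s.

v ≈ 14.92 m/s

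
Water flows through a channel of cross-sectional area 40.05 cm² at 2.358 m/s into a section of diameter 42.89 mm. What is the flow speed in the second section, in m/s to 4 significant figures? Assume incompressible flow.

v₂ ≈ 6.536 m/s

Mass conservation (A₁v₁ = A₂v₂) gives v₂ = 2.358 × 40.05/14.45 = 6.536 m/s.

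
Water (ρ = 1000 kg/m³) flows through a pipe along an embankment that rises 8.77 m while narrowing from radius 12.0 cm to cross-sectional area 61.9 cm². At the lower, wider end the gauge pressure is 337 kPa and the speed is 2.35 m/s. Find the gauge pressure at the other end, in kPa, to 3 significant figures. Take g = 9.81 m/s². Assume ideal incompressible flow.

P₂ ≈ 106 kPa

The volume flow rate is constant, so v₂ = (A₁/A₂)v₁ = (452/61.9)·2.35 = 17.2 m/s.
Applying Bernoulli between the two ends and solving for P₂: P₂ = P₁ + ½ρ(v₁² − v₂²) − ρgΔh.
P₂ = 337000 + ½·1000·(2.35² − 17.2²) − 1000·9.81·(+8.77) = 337000 + (-145000) − (86000) = 106000 Pa.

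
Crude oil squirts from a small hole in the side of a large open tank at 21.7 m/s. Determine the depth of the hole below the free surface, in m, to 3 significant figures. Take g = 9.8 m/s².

Torricelli: v = √(2gh), so h = v²/(2g).
h = 21.7²/(2·9.8) = 471/19.60 = 24.0 m.

h ≈ 24.0 m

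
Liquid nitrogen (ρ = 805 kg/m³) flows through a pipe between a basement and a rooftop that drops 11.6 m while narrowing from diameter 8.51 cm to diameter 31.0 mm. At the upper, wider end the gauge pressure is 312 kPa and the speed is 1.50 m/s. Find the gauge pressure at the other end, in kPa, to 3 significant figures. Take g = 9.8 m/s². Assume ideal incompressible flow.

P₂ ≈ 353 kPa

By continuity, v₂ = v₁·A₁/A₂ = 1.50·(56.9/7.55) = 11.3 m/s.
Bernoulli: P₁ + ½ρv₁² + ρg h₁ = P₂ + ½ρv₂² + ρg h₂, so P₂ = P₁ + ½ρ(v₁² − v₂²) − ρg(h₂ − h₁).
P₂ = 312000 + ½·805·(1.50² − 11.3²) − 805·9.8·(−11.6) = 312000 + (-50500) − (-91500) = 353000 Pa.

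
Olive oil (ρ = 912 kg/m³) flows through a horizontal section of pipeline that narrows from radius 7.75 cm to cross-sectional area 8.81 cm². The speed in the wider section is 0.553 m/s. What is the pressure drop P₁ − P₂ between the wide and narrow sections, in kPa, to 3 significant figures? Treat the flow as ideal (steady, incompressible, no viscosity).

Mass conservation (A₁v₁ = A₂v₂) gives v₂ = 0.553 × 189/8.81 = 11.8 m/s.
Along the horizontal streamline, P + ½ρv² is constant.
P₁ − P₂ = ½·912·(11.8² − 0.553²) = ½·912·140 = 63800 Pa.

63.8 kPa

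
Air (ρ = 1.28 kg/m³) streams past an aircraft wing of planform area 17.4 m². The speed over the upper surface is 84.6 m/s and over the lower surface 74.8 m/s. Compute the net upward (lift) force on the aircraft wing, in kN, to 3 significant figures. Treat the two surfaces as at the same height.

F ≈ 17.4 kN

With equal heights on the two surfaces, Bernoulli gives P_lower − P_upper = ½ρ(v_upper² − v_lower²).
ΔP = ½·1.28·(84.6² − 74.8²) = 1000 Pa.
Lift = ΔP · A = 1000 × 17.4 = 17400 N.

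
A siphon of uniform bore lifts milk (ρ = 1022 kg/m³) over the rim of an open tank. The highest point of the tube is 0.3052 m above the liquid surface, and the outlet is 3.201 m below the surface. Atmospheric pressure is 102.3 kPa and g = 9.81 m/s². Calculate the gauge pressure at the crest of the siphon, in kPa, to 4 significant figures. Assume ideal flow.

P_gauge = -35.15 kPa

From the surface to the outlet (both open to atmosphere, surface at rest): v = √(2g·h_out) = √(2·9.81·3.201) = 7.925 m/s.
With constant cross-section the crest speed equals v; applying Bernoulli from the surface up to the crest, P_top = P_atm − ½ρv² − ρg·h_top.
P_top = 102300 − ½·1022·7.925² − 1022·9.81·0.3052 = 67150 Pa. So P_gauge = P_top − P_atm = -35150 Pa.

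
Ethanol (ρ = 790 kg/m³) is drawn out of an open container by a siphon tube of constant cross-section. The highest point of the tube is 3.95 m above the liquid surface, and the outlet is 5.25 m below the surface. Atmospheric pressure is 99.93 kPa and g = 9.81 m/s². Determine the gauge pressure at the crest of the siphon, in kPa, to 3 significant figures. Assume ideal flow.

Bernoulli surface→outlet gives ½v² = g·h_out, so v = √(2·9.81·5.25) = 10.1 m/s.
With constant cross-section the crest speed equals v; applying Bernoulli from the surface up to the crest, P_top = P_atm − ½ρv² − ρg·h_top.
P_top = 99930 − ½·790·10.1² − 790·9.81·3.95 = 28600 Pa. So P_gauge = P_top − P_atm = -71300 Pa.

P_gauge ≈ -71.3 kPa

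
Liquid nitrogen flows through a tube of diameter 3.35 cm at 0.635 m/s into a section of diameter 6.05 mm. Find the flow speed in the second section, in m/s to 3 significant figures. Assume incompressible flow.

The volume flow rate is constant, so v₂ = (A₁/A₂)v₁ = (8.81/0.287)·0.635 = 19.5 m/s.

19.5 m/s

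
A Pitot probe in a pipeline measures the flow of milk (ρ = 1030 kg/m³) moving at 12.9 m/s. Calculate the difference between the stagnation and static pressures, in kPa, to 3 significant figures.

The dynamic pressure equals the rise in static pressure at the stagnation point: ΔP = ½ρv².
ΔP = ½·1030·12.9² = 85700 Pa.

ΔP = 85.7 kPa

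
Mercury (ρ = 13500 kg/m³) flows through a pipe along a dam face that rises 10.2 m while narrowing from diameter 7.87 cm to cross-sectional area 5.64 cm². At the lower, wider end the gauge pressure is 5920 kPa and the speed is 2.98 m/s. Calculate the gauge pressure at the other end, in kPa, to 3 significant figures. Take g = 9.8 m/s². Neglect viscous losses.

Continuity gives A₁v₁ = A₂v₂, so v₂ = (48.6 cm²)/(5.64 cm²) × 2.98 m/s = 25.7 m/s.
Applying Bernoulli between the two ends and solving for P₂: P₂ = P₁ + ½ρ(v₁² − v₂²) − ρgΔh.
P₂ = 5920000 + ½·13500·(2.98² − 25.7²) − 13500·9.8·(+10.2) = 5920000 + (-4400000) − (1350000) = 171000 Pa.

171 kPa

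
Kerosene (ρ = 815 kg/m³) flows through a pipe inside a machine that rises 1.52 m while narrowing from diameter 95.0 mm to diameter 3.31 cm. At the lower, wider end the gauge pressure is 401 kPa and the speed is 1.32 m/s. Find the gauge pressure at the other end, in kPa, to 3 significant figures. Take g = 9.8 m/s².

Continuity gives A₁v₁ = A₂v₂, so v₂ = (70.9 cm²)/(8.60 cm²) × 1.32 m/s = 10.9 m/s.
Energy conservation along the streamline gives P₂ = P₁ − ½ρ(v₂² − v₁²) − ρg(h₂ − h₁).
P₂ = 401000 + ½·815·(1.32² − 10.9²) − 815·9.8·(+1.52) = 401000 + (-47500) − (12100) = 341000 Pa.

341 kPa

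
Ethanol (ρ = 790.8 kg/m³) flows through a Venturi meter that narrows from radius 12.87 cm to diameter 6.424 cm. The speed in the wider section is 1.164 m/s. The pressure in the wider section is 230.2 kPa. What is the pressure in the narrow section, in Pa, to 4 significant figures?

P₂ ≈ 92650 Pa

By continuity, v₂ = v₁·A₁/A₂ = 1.164·(520.4/32.41) = 18.69 m/s.
With no height change, Bernoulli's equation is P₁ + ½ρv₁² = P₂ + ½ρv₂².
P₂ = P₁ − ½ρ(v₂² − v₁²) = 230200 − ½·790.8·(18.69² − 1.164²) = 230200 − 137600 = 92650 Pa.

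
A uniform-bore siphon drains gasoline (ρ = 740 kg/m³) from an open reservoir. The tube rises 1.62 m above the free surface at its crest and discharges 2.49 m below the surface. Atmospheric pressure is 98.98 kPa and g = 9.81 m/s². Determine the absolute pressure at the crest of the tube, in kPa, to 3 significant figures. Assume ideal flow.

From the surface to the outlet (both open to atmosphere, surface at rest): v = √(2g·h_out) = √(2·9.81·2.49) = 6.99 m/s.
With constant cross-section the crest speed equals v; applying Bernoulli from the surface up to the crest, P_top = P_atm − ½ρv² − ρg·h_top.
P_top = 98980 − ½·740·6.99² − 740·9.81·1.62 = 69100 Pa.

P_top ≈ 69.1 kPa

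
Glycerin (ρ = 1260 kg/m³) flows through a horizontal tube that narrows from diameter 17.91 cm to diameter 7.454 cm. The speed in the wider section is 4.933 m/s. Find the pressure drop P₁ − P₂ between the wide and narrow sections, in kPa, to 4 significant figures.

ΔP ≈ 495.6 kPa

By continuity, v₂ = v₁·A₁/A₂ = 4.933·(251.9/43.64) = 28.48 m/s.
Along the horizontal streamline, P + ½ρv² is constant.
P₁ − P₂ = ½·1260·(28.48² − 4.933²) = ½·1260·786.7 = 495600 Pa.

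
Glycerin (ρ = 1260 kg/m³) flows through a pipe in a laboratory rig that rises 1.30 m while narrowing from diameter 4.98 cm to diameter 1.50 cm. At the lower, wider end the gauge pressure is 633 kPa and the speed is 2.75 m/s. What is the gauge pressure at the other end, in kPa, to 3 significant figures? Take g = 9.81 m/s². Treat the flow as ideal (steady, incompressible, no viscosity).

The volume flow rate is constant, so v₂ = (A₁/A₂)v₁ = (19.5/1.77)·2.75 = 30.3 m/s.
Energy conservation along the streamline gives P₂ = P₁ − ½ρ(v₂² − v₁²) − ρg(h₂ − h₁).
P₂ = 633000 + ½·1260·(2.75² − 30.3²) − 1260·9.81·(+1.30) = 633000 + (-574000) − (16100) = 42900 Pa.

P₂ ≈ 42.9 kPa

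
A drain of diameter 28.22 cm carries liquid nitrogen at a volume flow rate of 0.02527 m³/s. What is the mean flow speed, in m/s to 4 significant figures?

0.4040 m/s

Q = 0.02527 m³/s = 0.02527 m³/s.
v = Q/A = 0.02527 / 0.06255 = 0.4040 m/s.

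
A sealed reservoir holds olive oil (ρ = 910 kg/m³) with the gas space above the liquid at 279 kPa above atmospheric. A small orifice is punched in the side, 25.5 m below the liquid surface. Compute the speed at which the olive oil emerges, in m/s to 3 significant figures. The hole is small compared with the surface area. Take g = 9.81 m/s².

Take point 1 at the surface (v₁ ≈ 0) and point 2 at the hole (at atmospheric pressure). Bernoulli: P₁ + ρg h = P_atm + ½ρv₂².
With P₁ − P_atm = 279000 Pa, v₂ = √(2gh + 2ΔP/ρ) = √(2·9.81·25.5 + 2·279000/910) = 33.4 m/s.

v ≈ 33.4 m/s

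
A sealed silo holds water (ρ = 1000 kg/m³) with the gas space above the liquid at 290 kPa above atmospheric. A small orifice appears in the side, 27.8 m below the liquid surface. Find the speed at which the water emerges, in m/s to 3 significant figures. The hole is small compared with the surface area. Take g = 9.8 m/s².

Take point 1 at the surface (v₁ ≈ 0) and point 2 at the hole (at atmospheric pressure). Bernoulli: P₁ + ρg h = P_atm + ½ρv₂².
With P₁ − P_atm = 290000 Pa, v₂ = √(2gh + 2ΔP/ρ) = √(2·9.8·27.8 + 2·290000/1000) = 33.5 m/s.

v = 33.5 m/s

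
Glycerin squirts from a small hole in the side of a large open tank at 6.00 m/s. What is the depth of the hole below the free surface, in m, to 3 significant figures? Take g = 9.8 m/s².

Inverting v = √(2gh) gives h = v² / 2g.
h = 6.00²/(2·9.8) = 36.0/19.60 = 1.84 m.

h ≈ 1.84 m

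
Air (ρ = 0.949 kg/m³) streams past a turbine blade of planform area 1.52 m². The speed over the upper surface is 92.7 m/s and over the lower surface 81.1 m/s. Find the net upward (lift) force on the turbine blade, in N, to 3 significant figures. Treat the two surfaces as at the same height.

F = 1450 N

The faster flow above has the lower pressure; Bernoulli (same height) gives ΔP = ½ρ(v_up² − v_low²).
ΔP = ½·0.949·(92.7² − 81.1²) = 957 Pa.
Lift = ΔP · A = 957 × 1.52 = 1450 N.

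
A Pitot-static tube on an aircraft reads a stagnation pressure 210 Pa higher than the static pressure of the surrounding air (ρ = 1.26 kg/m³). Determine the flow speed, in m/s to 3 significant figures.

v ≈ 18.3 m/s

Bernoulli between the free stream and the stagnation point: ½ρv² = P_stag − P_static.
v = √(2ΔP/ρ) = √(2·210/1.26) = 18.3 m/s.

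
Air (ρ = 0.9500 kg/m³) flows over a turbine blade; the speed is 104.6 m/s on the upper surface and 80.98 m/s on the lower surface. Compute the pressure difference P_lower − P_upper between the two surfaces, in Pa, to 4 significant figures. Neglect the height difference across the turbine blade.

ΔP = 2082 Pa

Bernoulli (same height): P_lower − P_upper = ½ρ(v_upper² − v_lower²).
ΔP = ½·0.9500·(104.6² − 80.98²) = 2082 Pa.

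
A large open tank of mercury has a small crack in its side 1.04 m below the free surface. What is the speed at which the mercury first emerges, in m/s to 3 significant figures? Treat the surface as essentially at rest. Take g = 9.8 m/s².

v ≈ 4.51 m/s

Bernoulli from surface to hole (P equal, v_surface ≈ 0): v = √(2gh) = √(2×9.8×1.04) = 4.51 m/s.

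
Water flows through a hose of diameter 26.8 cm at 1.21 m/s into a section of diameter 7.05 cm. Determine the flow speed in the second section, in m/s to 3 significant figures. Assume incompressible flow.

By continuity, v₂ = v₁·A₁/A₂ = 1.21·(564/39.0) = 17.5 m/s.

v₂ ≈ 17.5 m/s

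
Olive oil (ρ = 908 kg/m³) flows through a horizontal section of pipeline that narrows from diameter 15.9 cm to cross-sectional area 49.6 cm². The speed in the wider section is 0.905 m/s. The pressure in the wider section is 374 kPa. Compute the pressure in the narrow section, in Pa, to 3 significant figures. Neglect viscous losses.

P₂ ≈ 368000 Pa

The volume flow rate is constant, so v₂ = (A₁/A₂)v₁ = (199/49.6)·0.905 = 3.62 m/s.
Bernoulli (h₁ = h₂): P₁ − P₂ = ½ρ(v₂² − v₁²).
P₂ = P₁ − ½ρ(v₂² − v₁²) = 374000 − ½·908·(3.62² − 0.905²) = 374000 − 5590 = 368000 Pa.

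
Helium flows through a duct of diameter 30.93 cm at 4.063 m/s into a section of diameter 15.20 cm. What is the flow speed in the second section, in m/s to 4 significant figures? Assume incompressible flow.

16.82 m/s

The volume flow rate is constant, so v₂ = (A₁/A₂)v₁ = (751.4/181.5)·4.063 = 16.82 m/s.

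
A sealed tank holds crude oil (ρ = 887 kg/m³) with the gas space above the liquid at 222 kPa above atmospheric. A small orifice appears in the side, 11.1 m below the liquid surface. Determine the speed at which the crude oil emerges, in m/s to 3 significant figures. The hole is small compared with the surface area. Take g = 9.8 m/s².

26.8 m/s

Take point 1 at the surface (v₁ ≈ 0) and point 2 at the hole (at atmospheric pressure). Bernoulli: P₁ + ρg h = P_atm + ½ρv₂².
With P₁ − P_atm = 222000 Pa, v₂ = √(2gh + 2ΔP/ρ) = √(2·9.8·11.1 + 2·222000/887) = 26.8 m/s.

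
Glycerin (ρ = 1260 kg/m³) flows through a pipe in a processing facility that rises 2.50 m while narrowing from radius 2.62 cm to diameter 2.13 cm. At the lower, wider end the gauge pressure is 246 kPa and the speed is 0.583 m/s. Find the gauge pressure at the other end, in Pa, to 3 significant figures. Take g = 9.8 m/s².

P₂ ≈ 208000 Pa

Continuity gives A₁v₁ = A₂v₂, so v₂ = (21.6 cm²)/(3.56 cm²) × 0.583 m/s = 3.53 m/s.
Energy conservation along the streamline gives P₂ = P₁ − ½ρ(v₂² − v₁²) − ρg(h₂ − h₁).
P₂ = 246000 + ½·1260·(0.583² − 3.53²) − 1260·9.8·(+2.50) = 246000 + (-7630) − (30900) = 208000 Pa.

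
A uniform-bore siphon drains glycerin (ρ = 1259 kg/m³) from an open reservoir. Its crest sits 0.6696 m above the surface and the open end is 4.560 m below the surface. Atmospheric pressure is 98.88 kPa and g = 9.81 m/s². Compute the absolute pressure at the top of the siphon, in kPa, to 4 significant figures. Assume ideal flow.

The outlet speed comes from Torricelli: v = √(2g·4.560) = 9.459 m/s.
Continuity keeps v the same throughout the tube; from surface to crest, P_atm + 0 = P_top + ½ρv² + ρg·h_top.
P_top = 98880 − ½·1259·9.459² − 1259·9.81·0.6696 = 34290 Pa.

P_top ≈ 34.29 kPa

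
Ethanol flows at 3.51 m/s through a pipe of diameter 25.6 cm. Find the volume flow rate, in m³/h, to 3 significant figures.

Q = A·v = 0.0515 m² × 3.51 m/s = 0.181 m³/s.
Converting: 0.181 m³/s × 3600 = 650 m³/h.

Q ≈ 650 m³/h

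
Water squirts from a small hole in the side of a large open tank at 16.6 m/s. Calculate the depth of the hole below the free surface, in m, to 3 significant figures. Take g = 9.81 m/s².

h ≈ 14.0 m

Inverting v = √(2gh) gives h = v² / 2g.
h = 16.6²/(2·9.81) = 276/19.62 = 14.0 m.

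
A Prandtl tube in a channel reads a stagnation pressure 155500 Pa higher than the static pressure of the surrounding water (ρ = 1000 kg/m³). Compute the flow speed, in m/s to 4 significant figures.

Bernoulli between the free stream and the stagnation point: ½ρv² = P_stag − P_static.
v = √(2ΔP/ρ) = √(2·155500/1000) = 17.64 m/s.

v = 17.64 m/s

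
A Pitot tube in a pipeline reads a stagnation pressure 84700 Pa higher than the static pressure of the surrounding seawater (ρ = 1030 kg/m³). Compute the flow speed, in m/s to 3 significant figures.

Bernoulli between the free stream and the stagnation point: ½ρv² = P_stag − P_static.
v = √(2ΔP/ρ) = √(2·84700/1030) = 12.8 m/s.

12.8 m/s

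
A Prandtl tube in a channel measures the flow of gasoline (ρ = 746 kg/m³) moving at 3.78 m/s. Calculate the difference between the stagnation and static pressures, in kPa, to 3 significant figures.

Bernoulli between the free stream and the stagnation point: ½ρv² = P_stag − P_static.
ΔP = ½·746·3.78² = 5330 Pa.

ΔP ≈ 5.33 kPa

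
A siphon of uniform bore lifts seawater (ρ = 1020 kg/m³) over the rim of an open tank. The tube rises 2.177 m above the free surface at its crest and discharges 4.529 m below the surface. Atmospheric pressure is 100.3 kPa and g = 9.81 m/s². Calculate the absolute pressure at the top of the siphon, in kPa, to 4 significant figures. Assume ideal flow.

33.20 kPa

From the surface to the outlet (both open to atmosphere, surface at rest): v = √(2g·h_out) = √(2·9.81·4.529) = 9.427 m/s.
With constant cross-section the crest speed equals v; applying Bernoulli from the surface up to the crest, P_top = P_atm − ½ρv² − ρg·h_top.
P_top = 100300 − ½·1020·9.427² − 1020·9.81·2.177 = 33200 Pa.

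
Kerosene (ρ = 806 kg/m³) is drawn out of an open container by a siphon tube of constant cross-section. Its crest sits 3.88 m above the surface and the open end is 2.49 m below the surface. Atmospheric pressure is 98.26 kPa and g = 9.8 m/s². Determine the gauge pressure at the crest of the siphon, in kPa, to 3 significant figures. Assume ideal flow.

Bernoulli surface→outlet gives ½v² = g·h_out, so v = √(2·9.8·2.49) = 6.99 m/s.
With constant cross-section the crest speed equals v; applying Bernoulli from the surface up to the crest, P_top = P_atm − ½ρv² − ρg·h_top.
P_top = 98260 − ½·806·6.99² − 806·9.8·3.88 = 47900 Pa. So P_gauge = P_top − P_atm = -50300 Pa.

-50.3 kPa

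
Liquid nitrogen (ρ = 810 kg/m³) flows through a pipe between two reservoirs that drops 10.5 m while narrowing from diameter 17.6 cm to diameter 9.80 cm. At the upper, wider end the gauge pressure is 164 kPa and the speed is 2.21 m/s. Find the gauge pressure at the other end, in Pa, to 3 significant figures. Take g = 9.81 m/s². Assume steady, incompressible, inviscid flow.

The volume flow rate is constant, so v₂ = (A₁/A₂)v₁ = (243/75.4)·2.21 = 7.13 m/s.
Energy conservation along the streamline gives P₂ = P₁ − ½ρ(v₂² − v₁²) − ρg(h₂ − h₁).
P₂ = 164000 + ½·810·(2.21² − 7.13²) − 810·9.81·(−10.5) = 164000 + (-18600) − (-83400) = 229000 Pa.

229000 Pa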